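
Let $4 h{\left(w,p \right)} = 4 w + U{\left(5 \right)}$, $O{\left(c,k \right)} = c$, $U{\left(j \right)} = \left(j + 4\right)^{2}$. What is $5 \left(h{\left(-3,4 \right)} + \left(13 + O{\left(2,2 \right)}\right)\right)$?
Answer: $\frac{645}{4} \approx 161.25$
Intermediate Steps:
$U{\left(j \right)} = \left(4 + j\right)^{2}$
$h{\left(w,p \right)} = \frac{81}{4} + w$ ($h{\left(w,p \right)} = \frac{4 w + \left(4 + 5\right)^{2}}{4} = \frac{4 w + 9^{2}}{4} = \frac{4 w + 81}{4} = \frac{81 + 4 w}{4} = \frac{81}{4} + w$)
$5 \left(h{\left(-3,4 \right)} + \left(13 + O{\left(2,2 \right)}\right)\right) = 5 \left(\left(\frac{81}{4} - 3\right) + \left(13 + 2\right)\right) = 5 \left(\frac{69}{4} + 15\right) = 5 \cdot \frac{129}{4} = \frac{645}{4}$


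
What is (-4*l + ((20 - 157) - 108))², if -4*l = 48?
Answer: 38809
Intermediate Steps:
l = -12 (l = -¼*48 = -12)
(-4*l + ((20 - 157) - 108))² = (-4*(-12) + ((20 - 157) - 108))² = (48 + (-137 - 108))² = (48 - 245)² = (-197)² = 38809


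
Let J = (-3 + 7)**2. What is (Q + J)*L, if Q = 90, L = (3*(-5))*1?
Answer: -1590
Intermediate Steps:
L = -15 (L = -15*1 = -15)
J = 16 (J = 4**2 = 16)
(Q + J)*L = (90 + 16)*(-15) = 106*(-15) = -1590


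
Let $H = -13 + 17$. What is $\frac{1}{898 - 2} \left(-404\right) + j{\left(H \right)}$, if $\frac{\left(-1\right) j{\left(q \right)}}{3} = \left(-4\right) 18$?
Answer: $\frac{48283}{224} \approx 215.55$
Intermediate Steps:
$H = 4$
$j{\left(q \right)} = 216$ ($j{\left(q \right)} = - 3 \left(\left(-4\right) 18\right) = \left(-3\right) \left(-72\right) = 216$)
$\frac{1}{898 - 2} \left(-404\right) + j{\left(H \right)} = \frac{1}{898 - 2} \left(-404\right) + 216 = \frac{1}{896} \left(-404\right) + 216 = - \frac{101}{224} + 216 = \frac{48283}{224}$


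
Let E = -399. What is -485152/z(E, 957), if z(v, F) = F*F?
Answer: -485152/915849 ≈ -0.52973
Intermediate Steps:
z(v, F) = F**2
-485152/z(E, 957) = -485152/(957**2) = -485152/915849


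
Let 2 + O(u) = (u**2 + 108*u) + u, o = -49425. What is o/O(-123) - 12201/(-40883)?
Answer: -399931311/14063752 ≈ -28.437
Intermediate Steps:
O(u) = -2 + u**2 + 109*u (O(u) = -2 + ((u**2 + 108*u) + u) = -2 + (u**2 + 109*u) = -2 + u**2 + 109*u)
o/O(-123) - 12201/(-40883) = -49425/(-2 + (-123)**2 + 109*(-123)) - 12201/(-40883) = -49425/(-2 + 15129 - 13407) - 12201*(-1/40883) = -49425/1720 + 12201/40883 = -49425*1/1720 + 12201/40883 = -9885/344 + 12201/40883 = -399931311/14063752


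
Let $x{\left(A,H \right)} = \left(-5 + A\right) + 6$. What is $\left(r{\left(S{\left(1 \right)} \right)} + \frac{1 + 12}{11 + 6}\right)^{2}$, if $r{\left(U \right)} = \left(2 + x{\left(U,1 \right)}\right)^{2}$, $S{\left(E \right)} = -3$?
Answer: $\frac{169}{289} \approx 0.58477$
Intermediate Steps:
$x{\left(A,H \right)} = 1 + A$
$r{\left(U \right)} = \left(3 + U\right)^{2}$ ($r{\left(U \right)} = \left(2 + \left(1 + U\right)\right)^{2} = \left(3 + U\right)^{2}$)
$\left(r{\left(S{\left(1 \right)} \right)} + \frac{1 + 12}{11 + 6}\right)^{2} = \left(\left(3 - 3\right)^{2} + \frac{1 + 12}{11 + 6}\right)^{2} = \left(0^{2} + \frac{13}{17}\right)^{2} = \left(0 + 13 \cdot \frac{1}{17}\right)^{2} = \left(0 + \frac{13}{17}\right)^{2} = \left(\frac{13}{17}\right)^{2} = \frac{169}{289}$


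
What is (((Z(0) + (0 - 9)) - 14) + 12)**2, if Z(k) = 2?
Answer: 81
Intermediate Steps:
(((Z(0) + (0 - 9)) - 14) + 12)**2 = (((2 + (0 - 9)) - 14) + 12)**2 = (((2 - 9) - 14) + 12)**2 = ((-7 - 14) + 12)**2 = (-21 + 12)**2 = (-9)**2 = 81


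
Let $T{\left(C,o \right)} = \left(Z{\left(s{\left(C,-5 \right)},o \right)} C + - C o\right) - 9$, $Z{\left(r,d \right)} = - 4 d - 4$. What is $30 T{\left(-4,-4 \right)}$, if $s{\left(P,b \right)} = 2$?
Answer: $-2190$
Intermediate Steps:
$Z{\left(r,d \right)} = -4 - 4 d$
$T{\left(C,o \right)} = -9 + C \left(-4 - 4 o\right) - C o$ ($T{\left(C,o \right)} = \left(\left(-4 - 4 o\right) C + - C o\right) - 9 = \left(C \left(-4 - 4 o\right) - C o\right) - 9 = -9 + C \left(-4 - 4 o\right) - C o$)
$30 T{\left(-4,-4 \right)} = 30 \left(-9 - -16 - \left(-20\right) \left(-4\right)\right) = 30 \left(-9 + 16 - 80\right) = 30 \left(-73\right) = -2190$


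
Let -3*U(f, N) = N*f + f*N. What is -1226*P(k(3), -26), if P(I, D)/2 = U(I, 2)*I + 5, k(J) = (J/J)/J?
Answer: -321212/27 ≈ -11897.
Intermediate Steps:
U(f, N) = -2*N*f/3 (U(f, N) = -(N*f + f*N)/3 = -(N*f + N*f)/3 = -2*N*f/3)
k(J) = 1/J
P(I, D) = 10 - 8*I²/3 (P(I, D) = 2*((-⅔*2*I)*I + 5) = 2*((-4*I/3)*I + 5) = 2*(-4*I²/3 + 5) = 2*(5 - 4*I²/3) = 10 - 8*I²/3)
-1226*P(k(3), -26) = -1226*(10 - 8*(1/3)²/3) = -1226*(10 - 8*(⅓)²/3) = -1226*(10 - 8/3*⅑) = -1226*(10 - 8/27) = -1226*262/27 = -321212/27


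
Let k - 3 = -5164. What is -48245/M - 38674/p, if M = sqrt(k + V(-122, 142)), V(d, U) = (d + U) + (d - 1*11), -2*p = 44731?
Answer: 77348/44731 + 48245*I*sqrt(586)/1758 ≈ 1.7292 + 664.33*I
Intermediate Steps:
p = -44731/2 (p = -1/2*44731 = -44731/2 ≈ -22366.)
V(d, U) = -11 + U + 2*d (V(d, U) = (U + d) + (d - 11) = (U + d) + (-11 + d) = -11 + U + 2*d)
k = -5161 (k = 3 - 5164 = -5161)
M = 3*I*sqrt(586) (M = sqrt(-5161 + (-11 + 142 + 2*(-122))) = sqrt(-5161 + (-11 + 142 - 244)) = sqrt(-5161 - 113) = sqrt(-5274) = 3*I*sqrt(586) ≈ 72.622*I)
-48245/M - 38674/p = -48245*(-I*sqrt(586)/1758) - 38674/(-44731/2) = -(-48245)*I*sqrt(586)/1758 - 38674*(-2/44731) = 48245*I*sqrt(586)/1758 + 77348/44731 = 77348/44731 + 48245*I*sqrt(586)/1758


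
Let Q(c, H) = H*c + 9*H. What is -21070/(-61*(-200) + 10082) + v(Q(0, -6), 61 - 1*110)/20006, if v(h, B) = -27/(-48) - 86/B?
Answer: -165218113443/174743287264 ≈ -0.94549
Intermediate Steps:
Q(c, H) = 9*H + H*c
v(h, B) = 9/16 - 86/B (v(h, B) = -27*(-1/48) - 86/B = 9/16 - 86/B)
-21070/(-61*(-200) + 10082) + v(Q(0, -6), 61 - 1*110)/20006 = -21070/(-61*(-200) + 10082) + (9/16 - 86/(61 - 1*110))/20006 = -21070/(12200 + 10082) + (9/16 - 86/(61 - 110))*(1/20006) = -21070/22282 + (9/16 - 86/(-49))*(1/20006) = -21070*1/22282 + (9/16 - 86*(-1/49))*(1/20006) = -10535/11141 + (9/16 + 86/49)*(1/20006) = -10535/11141 + (1817/784)*(1/20006) = -10535/11141 + 1817/15684704 = -165218113443/174743287264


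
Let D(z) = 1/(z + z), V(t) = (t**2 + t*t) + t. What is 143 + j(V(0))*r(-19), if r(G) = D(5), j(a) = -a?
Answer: 143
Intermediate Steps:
V(t) = t + 2*t**2 (V(t) = (t**2 + t**2) + t = 2*t**2 + t = t + 2*t**2)
D(z) = 1/(2*z)
r(G) = 1/10 (r(G) = (1/2)/5 = (1/2)*(1/5) = 1/10)
143 + j(V(0))*r(-19) = 143 - 0*(1 + 2*0)*(1/10) = 143 - 0*(1 + 0)*(1/10) = 143 - 0*(1/10) = 143 - 1*0*(1/10) = 143 + 0*(1/10) = 143 + 0 = 143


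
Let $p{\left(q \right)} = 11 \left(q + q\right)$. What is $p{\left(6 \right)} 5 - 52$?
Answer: $608$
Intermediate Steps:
$p{\left(q \right)} = 22 q$ ($p{\left(q \right)} = 11 \cdot 2 q = 22 q$)
$p{\left(6 \right)} 5 - 52 = 22 \cdot 6 \cdot 5 - 52 = 132 \cdot 5 - 52 = 660 - 52 = 608$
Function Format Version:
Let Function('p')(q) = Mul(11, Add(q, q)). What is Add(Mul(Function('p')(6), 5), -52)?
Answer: 608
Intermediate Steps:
Function('p')(q) = Mul(22, q) (Function('p')(q) = Mul(11, Mul(2, q)) = Mul(22, q))
Add(Mul(Function('p')(6), 5), -52) = Add(Mul(Mul(22, 6), 5), -52) = Add(Mul(132, 5), -52) = Add(660, -52) = 608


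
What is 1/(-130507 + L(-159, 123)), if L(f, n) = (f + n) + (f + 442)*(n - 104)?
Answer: -1/125166 ≈ -7.9894e-6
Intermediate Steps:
L(f, n) = f + n + (-104 + n)*(442 + f) (L(f, n) = (f + n) + (442 + f)*(-104 + n) = (f + n) + (-104 + n)*(442 + f) = f + n + (-104 + n)*(442 + f))
1/(-130507 + L(-159, 123)) = 1/(-130507 + (-45968 - 103*(-159) + 443*123 - 159*123)) = 1/(-130507 + (-45968 + 16377 + 54489 - 19557)) = 1/(-130507 + 5341) = 1/(-125166) = -1/125166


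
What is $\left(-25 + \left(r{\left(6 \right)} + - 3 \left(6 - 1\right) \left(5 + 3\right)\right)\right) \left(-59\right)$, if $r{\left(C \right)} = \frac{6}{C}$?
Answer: $8496$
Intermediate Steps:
$\left(-25 + \left(r{\left(6 \right)} + - 3 \left(6 - 1\right) \left(5 + 3\right)\right)\right) \left(-59\right) = \left(-25 + \left(\frac{6}{6} + - 3 \left(6 - 1\right) \left(5 + 3\right)\right)\right) \left(-59\right) = \left(-25 + \left(6 \cdot \frac{1}{6} + \left(-3\right) 5 \cdot 8\right)\right) \left(-59\right) = \left(-25 + \left(1 - 120\right)\right) \left(-59\right) = \left(-25 - 119\right) \left(-59\right) = \left(-144\right) \left(-59\right) = 8496$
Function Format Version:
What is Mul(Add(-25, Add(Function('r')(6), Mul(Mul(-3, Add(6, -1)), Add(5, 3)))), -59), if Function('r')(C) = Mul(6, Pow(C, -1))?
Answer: 8496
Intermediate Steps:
Mul(Add(-25, Add(Function('r')(6), Mul(Mul(-3, Add(6, -1)), Add(5, 3)))), -59) = Mul(Add(-25, Add(Mul(6, Pow(6, -1)), Mul(Mul(-3, Add(6, -1)), Add(5, 3)))), -59) = Mul(Add(-25, Add(Mul(6, Rational(1, 6)), Mul(Mul(-3, 5), 8))), -59) = Mul(Add(-25, Add(1, Mul(-15, 8))), -59) = Mul(Add(-25, Add(1, -120)), -59) = Mul(Add(-25, -119), -59) = Mul(-144, -59) = 8496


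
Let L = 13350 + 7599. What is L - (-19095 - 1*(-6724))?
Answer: 33320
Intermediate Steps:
L = 20949
L - (-19095 - 1*(-6724)) = 20949 - (-19095 - 1*(-6724)) = 20949 - (-19095 + 6724) = 20949 - 1*(-12371) = 20949 + 12371 = 33320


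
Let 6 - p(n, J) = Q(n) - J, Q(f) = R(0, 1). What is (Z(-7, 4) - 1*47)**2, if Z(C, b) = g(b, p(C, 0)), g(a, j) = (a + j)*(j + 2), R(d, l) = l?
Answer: 256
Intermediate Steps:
Q(f) = 1
p(n, J) = 5 + J (p(n, J) = 6 - (1 - J) = 6 + (-1 + J) = 5 + J)
g(a, j) = (2 + j)*(a + j) (g(a, j) = (a + j)*(2 + j) = (2 + j)*(a + j))
Z(C, b) = 35 + 7*b (Z(C, b) = (5 + 0)**2 + 2*b + 2*(5 + 0) + b*(5 + 0) = 5**2 + 2*b + 2*5 + b*5 = 25 + 2*b + 10 + 5*b = 35 + 7*b)
(Z(-7, 4) - 1*47)**2 = ((35 + 7*4) - 1*47)**2 = ((35 + 28) - 47)**2 = (63 - 47)**2 = 16**2 = 256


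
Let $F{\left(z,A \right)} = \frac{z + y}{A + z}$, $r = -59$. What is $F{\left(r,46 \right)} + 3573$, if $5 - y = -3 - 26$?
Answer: $\frac{46474}{13} \approx 3574.9$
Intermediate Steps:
$y = 34$ ($y = 5 - \left(-3 - 26\right) = 5 - -29 = 5 + 29 = 34$)
$F{\left(z,A \right)} = \frac{34 + z}{A + z}$ ($F{\left(z,A \right)} = \frac{z + 34}{A + z} = \frac{34 + z}{A + z}$)
$F{\left(r,46 \right)} + 3573 = \frac{34 - 59}{46 - 59} + 3573 = \frac{1}{-13} \left(-25\right) + 3573 = \left(- \frac{1}{13}\right) \left(-25\right) + 3573 = \frac{25}{13} + 3573 = \frac{46474}{13}$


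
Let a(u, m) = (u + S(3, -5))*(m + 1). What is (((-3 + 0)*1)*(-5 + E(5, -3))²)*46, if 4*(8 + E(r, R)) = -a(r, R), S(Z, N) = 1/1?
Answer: -13800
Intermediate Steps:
S(Z, N) = 1
a(u, m) = (1 + m)*(1 + u) (a(u, m) = (u + 1)*(m + 1) = (1 + u)*(1 + m) = (1 + m)*(1 + u))
E(r, R) = -33/4 - R/4 - r/4 - R*r/4 (E(r, R) = -8 + (-(1 + R + r + R*r))/4 = -8 + (-1 - R - r - R*r)/4 = -8 + (-¼ - R/4 - r/4 - R*r/4) = -33/4 - R/4 - r/4 - R*r/4)
(((-3 + 0)*1)*(-5 + E(5, -3))²)*46 = (((-3 + 0)*1)*(-5 + (-33/4 - ¼*(-3) - ¼*5 - ¼*(-3)*5))²)*46 = ((-3*1)*(-5 + (-33/4 + ¾ - 5/4 + 15/4))²)*46 = -3*(-5 - 5)²*46 = -3*(-10)²*46 = -3*100*46 = -300*46 = -13800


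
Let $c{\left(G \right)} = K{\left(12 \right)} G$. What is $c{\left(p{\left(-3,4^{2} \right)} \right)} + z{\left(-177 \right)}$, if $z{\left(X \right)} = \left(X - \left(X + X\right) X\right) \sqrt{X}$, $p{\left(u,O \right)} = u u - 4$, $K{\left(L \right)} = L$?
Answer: $60 - 62835 i \sqrt{177} \approx 60.0 - 8.3597 \cdot 10^{5} i$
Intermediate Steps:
$p{\left(u,O \right)} = -4 + u^{2}$ ($p{\left(u,O \right)} = u^{2} - 4 = -4 + u^{2}$)
$c{\left(G \right)} = 12 G$
$z{\left(X \right)} = \sqrt{X} \left(X - 2 X^{2}\right)$ ($z{\left(X \right)} = \left(X - 2 X X\right) \sqrt{X} = \left(X - 2 X^{2}\right) \sqrt{X} = \sqrt{X} \left(X - 2 X^{2}\right)$)
$c{\left(p{\left(-3,4^{2} \right)} \right)} + z{\left(-177 \right)} = 12 \left(-4 + \left(-3\right)^{2}\right) + \left(-177\right)^{\frac{3}{2}} \left(1 - -354\right) = 12 \left(-4 + 9\right) + - 177 i \sqrt{177} \left(1 + 354\right) = 12 \cdot 5 + - 177 i \sqrt{177} \cdot 355 = 60 - 62835 i \sqrt{177}$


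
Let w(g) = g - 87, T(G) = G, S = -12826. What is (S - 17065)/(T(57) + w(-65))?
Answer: 29891/95 ≈ 314.64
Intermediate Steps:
w(g) = -87 + g
(S - 17065)/(T(57) + w(-65)) = (-12826 - 17065)/(57 + (-87 - 65)) = -29891/(57 - 152) = -29891/(-95) = -29891*(-1/95) = 29891/95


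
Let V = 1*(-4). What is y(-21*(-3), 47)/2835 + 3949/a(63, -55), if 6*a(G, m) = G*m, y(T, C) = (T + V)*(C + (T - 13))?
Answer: -13663/2835 ≈ -4.8194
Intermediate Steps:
V = -4
y(T, C) = (-4 + T)*(-13 + C + T) (y(T, C) = (T - 4)*(C + (T - 13)) = (-4 + T)*(C + (-13 + T)) = (-4 + T)*(-13 + C + T))
a(G, m) = G*m/6 (a(G, m) = (G*m)/6 = G*m/6)
y(-21*(-3), 47)/2835 + 3949/a(63, -55) = (52 + (-21*(-3))**2 - (-357)*(-3) - 4*47 + 47*(-21*(-3)))/2835 + 3949/(((1/6)*63*(-55))) = (52 + 63**2 - 17*63 - 188 + 47*63)*(1/2835) + 3949/(-1155/2) = (52 + 3969 - 1071 - 188 + 2961)*(1/2835) + 3949*(-2/1155) = 5723*(1/2835) - 718/105 = 5723/2835 - 718/105 = -13663/2835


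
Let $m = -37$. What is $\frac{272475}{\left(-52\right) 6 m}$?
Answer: $\frac{90825}{3848} \approx 23.603$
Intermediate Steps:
$\frac{272475}{\left(-52\right) 6 m} = \frac{272475}{\left(-52\right) 6 \left(-37\right)} = \frac{272475}{\left(-312\right) \left(-37\right)} = \frac{272475}{11544} = 272475 \cdot \frac{1}{11544} = \frac{90825}{3848}$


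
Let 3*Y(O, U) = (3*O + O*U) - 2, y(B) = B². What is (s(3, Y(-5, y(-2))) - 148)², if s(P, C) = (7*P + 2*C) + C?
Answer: 26896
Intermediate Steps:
Y(O, U) = -⅔ + O + O*U/3 (Y(O, U) = ((3*O + O*U) - 2)/3 = (-2 + 3*O + O*U)/3 = -⅔ + O + O*U/3)
s(P, C) = 3*C + 7*P (s(P, C) = (2*C + 7*P) + C = 3*C + 7*P)
(s(3, Y(-5, y(-2))) - 148)² = ((3*(-⅔ - 5 + (⅓)*(-5)*(-2)²) + 7*3) - 148)² = ((3*(-⅔ - 5 + (⅓)*(-5)*4) + 21) - 148)² = ((3*(-⅔ - 5 - 20/3) + 21) - 148)² = ((3*(-37/3) + 21) - 148)² = ((-37 + 21) - 148)² = (-16 - 148)² = (-164)² = 26896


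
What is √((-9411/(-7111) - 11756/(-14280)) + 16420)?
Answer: √10583461070939486730/25386270 ≈ 128.15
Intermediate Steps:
√((-9411/(-7111) - 11756/(-14280)) + 16420) = √((-9411*(-1/7111) - 11756*(-1/14280)) + 16420) = √((9411/7111 + 2939/3570) + 16420) = √(54496499/25386270 + 16420) = √(416897049899/25386270) = √10583461070939486730/25386270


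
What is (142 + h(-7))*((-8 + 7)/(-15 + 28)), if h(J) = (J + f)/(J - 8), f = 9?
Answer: -2128/195 ≈ -10.913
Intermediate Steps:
h(J) = (9 + J)/(-8 + J) (h(J) = (J + 9)/(J - 8) = (9 + J)/(-8 + J))
(142 + h(-7))*((-8 + 7)/(-15 + 28)) = (142 + (9 - 7)/(-8 - 7))*((-8 + 7)/(-15 + 28)) = (142 + 2/(-15))*(-1/13) = (142 - 1/15*2)*(-1*1/13) = (142 - 2/15)*(-1/13) = (2128/15)*(-1/13) = -2128/195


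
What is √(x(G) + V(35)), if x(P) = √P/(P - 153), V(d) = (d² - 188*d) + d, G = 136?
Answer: √(-1537480 - 34*√34)/17 ≈ 72.943*I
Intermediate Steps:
V(d) = d² - 187*d
x(P) = √P/(-153 + P)
√(x(G) + V(35)) = √(√136/(-153 + 136) + 35*(-187 + 35)) = √((2*√34)/(-17) + 35*(-152)) = √((2*√34)*(-1/17) - 5320) = √(-2*√34/17 - 5320) = √(-5320 - 2*√34/17)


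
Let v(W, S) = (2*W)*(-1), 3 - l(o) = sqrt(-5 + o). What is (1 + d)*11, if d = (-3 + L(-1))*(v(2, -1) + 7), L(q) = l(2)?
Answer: 11 - 33*I*sqrt(3) ≈ 11.0 - 57.158*I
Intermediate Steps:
l(o) = 3 - sqrt(-5 + o)
L(q) = 3 - I*sqrt(3) (L(q) = 3 - sqrt(-5 + 2) = 3 - sqrt(-3) = 3 - I*sqrt(3))
v(W, S) = -2*W
d = -3*I*sqrt(3) (d = (-3 + (3 - I*sqrt(3)))*(-2*2 + 7) = (-I*sqrt(3))*(-4 + 7) = -I*sqrt(3)*3 = -3*I*sqrt(3) ≈ -5.1962*I)
(1 + d)*11 = (1 - 3*I*sqrt(3))*11 = 11 - 33*I*sqrt(3)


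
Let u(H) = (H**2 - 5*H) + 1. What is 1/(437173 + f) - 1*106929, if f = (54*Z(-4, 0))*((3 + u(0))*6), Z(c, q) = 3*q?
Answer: -46746471716/437173 ≈ -1.0693e+5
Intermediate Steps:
u(H) = 1 + H**2 - 5*H
f = 0 (f = (54*(3*0))*((3 + (1 + 0**2 - 5*0))*6) = (54*0)*((3 + (1 + 0 + 0))*6) = 0*((3 + 1)*6) = 0*(4*6) = 0*24 = 0)
1/(437173 + f) - 1*106929 = 1/(437173 + 0) - 1*106929 = 1/437173 - 106929 = -46746471716/437173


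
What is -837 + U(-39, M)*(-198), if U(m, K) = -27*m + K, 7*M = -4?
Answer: -1464525/7 ≈ -2.0922e+5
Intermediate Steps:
M = -4/7 (M = (⅐)*(-4) = -4/7 ≈ -0.57143)
U(m, K) = K - 27*m
-837 + U(-39, M)*(-198) = -837 + (-4/7 - 27*(-39))*(-198) = -837 + (-4/7 + 1053)*(-198) = -837 + (7367/7)*(-198) = -837 - 1458666/7 = -1464525/7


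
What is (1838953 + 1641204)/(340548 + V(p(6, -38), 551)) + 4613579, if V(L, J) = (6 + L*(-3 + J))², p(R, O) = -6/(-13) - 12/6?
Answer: 811854557654877/175970536 ≈ 4.6136e+6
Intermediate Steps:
p(R, O) = -20/13 (p(R, O) = -6*(-1/13) - 12*⅙ = 6/13 - 2 = -20/13)
(1838953 + 1641204)/(340548 + V(p(6, -38), 551)) + 4613579 = (1838953 + 1641204)/(340548 + (6 - 3*(-20/13) + 551*(-20/13))²) + 4613579 = 3480157/(340548 + (6 + 60/13 - 11020/13)²) + 4613579 = 3480157/(340548 + (-10882/13)²) + 4613579 = 3480157/(340548 + 118417924/169) + 4613579 = 3480157/(175970536/169) + 4613579 = 3480157*(169/175970536) + 4613579 = 588146533/175970536 + 4613579 = 811854557654877/175970536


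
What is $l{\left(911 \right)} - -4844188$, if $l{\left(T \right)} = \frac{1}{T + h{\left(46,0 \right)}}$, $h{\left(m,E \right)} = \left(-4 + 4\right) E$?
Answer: $\frac{4413055269}{911} \approx 4.8442 \cdot 10^{6}$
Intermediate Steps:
$h{\left(m,E \right)} = 0$ ($h{\left(m,E \right)} = 0 E = 0$)
$l{\left(T \right)} = \frac{1}{T}$ ($l{\left(T \right)} = \frac{1}{T + 0} = \frac{1}{T}$)
$l{\left(911 \right)} - -4844188 = \frac{1}{911} - -4844188 = \frac{1}{911} + 4844188 = \frac{4413055269}{911}$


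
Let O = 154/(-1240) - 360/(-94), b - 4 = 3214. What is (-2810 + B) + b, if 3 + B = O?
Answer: 11909681/29140 ≈ 408.71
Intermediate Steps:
b = 3218 (b = 4 + 3214 = 3218)
O = 107981/29140 (O = 154*(-1/1240) - 360*(-1/94) = -77/620 + 180/47 = 107981/29140 ≈ 3.7056)
B = 20561/29140 (B = -3 + 107981/29140 = 20561/29140 ≈ 0.70559)
(-2810 + B) + b = (-2810 + 20561/29140) + 3218 = -81862839/29140 + 3218 = 11909681/29140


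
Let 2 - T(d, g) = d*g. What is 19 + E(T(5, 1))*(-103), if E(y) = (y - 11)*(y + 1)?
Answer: -2865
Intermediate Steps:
T(d, g) = 2 - d*g
E(y) = (1 + y)*(-11 + y) (E(y) = (-11 + y)*(1 + y) = (1 + y)*(-11 + y))
19 + E(T(5, 1))*(-103) = 19 + (-11 + (2 - 1*5*1)² - 10*(2 - 1*5*1))*(-103) = 19 + (-11 + (2 - 5)² - 10*(2 - 5))*(-103) = 19 + (-11 + (-3)² - 10*(-3))*(-103) = 19 + (-11 + 9 + 30)*(-103) = 19 + 28*(-103) = 19 - 2884 = -2865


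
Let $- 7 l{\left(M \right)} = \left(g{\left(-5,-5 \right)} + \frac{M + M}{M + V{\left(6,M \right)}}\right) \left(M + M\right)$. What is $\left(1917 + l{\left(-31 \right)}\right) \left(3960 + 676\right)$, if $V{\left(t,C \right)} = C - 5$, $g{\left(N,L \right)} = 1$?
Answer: $\frac{4205181156}{469} \approx 8.9663 \cdot 10^{6}$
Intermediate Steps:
$V{\left(t,C \right)} = -5 + C$ ($V{\left(t,C \right)} = C - 5 = -5 + C$)
$l{\left(M \right)} = - \frac{2 M \left(1 + \frac{2 M}{-5 + 2 M}\right)}{7}$ ($l{\left(M \right)} = - \frac{\left(1 + \frac{M + M}{M + \left(-5 + M\right)}\right) \left(M + M\right)}{7} = - \frac{\left(1 + \frac{2 M}{-5 + 2 M}\right) 2 M}{7} = - \frac{2 M \left(1 + \frac{2 M}{-5 + 2 M}\right)}{7}$)
$\left(1917 + l{\left(-31 \right)}\right) \left(3960 + 676\right) = \left(1917 + \frac{2}{7} \left(-31\right) \frac{1}{-5 + 2 \left(-31\right)} \left(5 - -124\right)\right) \left(3960 + 676\right) = \left(1917 + \frac{2}{7} \left(-31\right) \frac{1}{-5 - 62} \left(5 + 124\right)\right) 4636 = \left(1917 + \frac{2}{7} \left(-31\right) \frac{1}{-67} \cdot 129\right) 4636 = \left(1917 + \frac{2}{7} \left(-31\right) \left(- \frac{1}{67}\right) 129\right) 4636 = \left(1917 + \frac{7998}{469}\right) 4636 = \frac{907071}{469} \cdot 4636 = \frac{4205181156}{469}$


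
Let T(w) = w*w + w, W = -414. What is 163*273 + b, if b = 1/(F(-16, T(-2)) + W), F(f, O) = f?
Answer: 19134569/430 ≈ 44499.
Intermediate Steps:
T(w) = w + w**2 (T(w) = w**2 + w = w + w**2)
b = -1/430 (b = 1/(-16 - 414) = 1/(-430) = -1/430 ≈ -0.0023256)
163*273 + b = 163*273 - 1/430 = 44499 - 1/430 = 19134569/430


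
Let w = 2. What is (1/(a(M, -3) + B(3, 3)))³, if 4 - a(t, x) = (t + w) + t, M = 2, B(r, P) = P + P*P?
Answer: 1/1000 ≈ 0.0010000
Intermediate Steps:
B(r, P) = P + P²
a(t, x) = 2 - 2*t (a(t, x) = 4 - ((t + 2) + t) = 4 - ((2 + t) + t) = 4 - (2 + 2*t) = 4 + (-2 - 2*t) = 2 - 2*t)
(1/(a(M, -3) + B(3, 3)))³ = (1/((2 - 2*2) + 3*(1 + 3)))³ = (1/((2 - 4) + 3*4))³ = (1/(-2 + 12))³ = (1/10)³ = (⅒)³ = 1/1000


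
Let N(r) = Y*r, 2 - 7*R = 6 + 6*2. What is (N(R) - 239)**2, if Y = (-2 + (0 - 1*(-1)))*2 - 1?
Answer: 2640625/49 ≈ 53890.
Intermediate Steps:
Y = -3 (Y = (-2 + (0 + 1))*2 - 1 = (-2 + 1)*2 - 1 = -1*2 - 1 = -2 - 1 = -3)
R = -16/7 (R = 2/7 - (6 + 6*2)/7 = 2/7 - (6 + 12)/7 = 2/7 - 1/7*18 = 2/7 - 18/7 = -16/7 ≈ -2.2857)
N(r) = -3*r
(N(R) - 239)**2 = (-3*(-16/7) - 239)**2 = (48/7 - 239)**2 = (-1625/7)**2 = 2640625/49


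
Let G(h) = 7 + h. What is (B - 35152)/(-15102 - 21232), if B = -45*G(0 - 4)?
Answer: 35287/36334 ≈ 0.97118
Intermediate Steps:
B = -135 (B = -45*(7 + (0 - 4)) = -45*(7 - 4) = -45*3 = -135)
(B - 35152)/(-15102 - 21232) = (-135 - 35152)/(-15102 - 21232) = -35287/(-36334) = -35287*(-1/36334) = 35287/36334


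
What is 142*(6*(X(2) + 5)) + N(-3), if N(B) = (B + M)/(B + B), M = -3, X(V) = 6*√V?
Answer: 4261 + 5112*√2 ≈ 11490.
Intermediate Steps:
N(B) = (-3 + B)/(2*B) (N(B) = (B - 3)/(B + B) = (-3 + B)/((2*B)) = (-3 + B)*(1/(2*B)) = (-3 + B)/(2*B))
142*(6*(X(2) + 5)) + N(-3) = 142*(6*(6*√2 + 5)) + (½)*(-3 - 3)/(-3) = 142*(6*(5 + 6*√2)) + (½)*(-⅓)*(-6) = 142*(30 + 36*√2) + 1 = (4260 + 5112*√2) + 1 = 4261 + 5112*√2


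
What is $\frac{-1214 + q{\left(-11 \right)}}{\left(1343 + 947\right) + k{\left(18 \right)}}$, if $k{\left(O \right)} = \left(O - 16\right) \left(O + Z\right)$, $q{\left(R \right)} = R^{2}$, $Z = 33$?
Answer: $- \frac{1093}{2392} \approx -0.45694$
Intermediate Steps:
$k{\left(O \right)} = \left(-16 + O\right) \left(33 + O\right)$ ($k{\left(O \right)} = \left(O - 16\right) \left(O + 33\right) = \left(-16 + O\right) \left(33 + O\right)$)
$\frac{-1214 + q{\left(-11 \right)}}{\left(1343 + 947\right) + k{\left(18 \right)}} = \frac{-1214 + \left(-11\right)^{2}}{\left(1343 + 947\right) + \left(-528 + 18^{2} + 17 \cdot 18\right)} = \frac{-1214 + 121}{2290 + \left(-528 + 324 + 306\right)} = - \frac{1093}{2290 + 102} = - \frac{1093}{2392}$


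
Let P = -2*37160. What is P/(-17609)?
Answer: 74320/17609 ≈ 4.2206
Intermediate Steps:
P = -74320
P/(-17609) = -74320/(-17609) = -74320*(-1/17609) = 74320/17609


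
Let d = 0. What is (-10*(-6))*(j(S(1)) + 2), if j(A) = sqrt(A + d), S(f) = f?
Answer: 180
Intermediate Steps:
j(A) = sqrt(A) (j(A) = sqrt(A + 0) = sqrt(A))
(-10*(-6))*(j(S(1)) + 2) = (-10*(-6))*(sqrt(1) + 2) = 60*(1 + 2) = 60*3 = 180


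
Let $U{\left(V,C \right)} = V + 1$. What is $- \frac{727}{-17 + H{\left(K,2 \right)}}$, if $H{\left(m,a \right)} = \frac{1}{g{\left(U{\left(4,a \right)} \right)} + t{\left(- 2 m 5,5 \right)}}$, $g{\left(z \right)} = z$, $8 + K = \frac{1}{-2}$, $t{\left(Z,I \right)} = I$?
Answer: $\frac{7270}{169} \approx 43.018$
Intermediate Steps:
$U{\left(V,C \right)} = 1 + V$
$K = - \frac{17}{2}$ ($K = -8 + \frac{1}{-2} = -8 - \frac{1}{2} = - \frac{17}{2} \approx -8.5$)
$H{\left(m,a \right)} = \frac{1}{10}$ ($H{\left(m,a \right)} = \frac{1}{\left(1 + 4\right) + 5} = \frac{1}{5 + 5} = \frac{1}{10}$)
$- \frac{727}{-17 + H{\left(K,2 \right)}} = - \frac{727}{-17 + \frac{1}{10}} = - \frac{727}{- \frac{169}{10}} = \left(-727\right) \left(- \frac{10}{169}\right) = \frac{7270}{169}$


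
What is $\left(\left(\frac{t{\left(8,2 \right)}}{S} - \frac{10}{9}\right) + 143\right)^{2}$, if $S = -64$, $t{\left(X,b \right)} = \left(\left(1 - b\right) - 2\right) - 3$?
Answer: $\frac{1672073881}{82944} \approx 20159.0$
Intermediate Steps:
$t{\left(X,b \right)} = -4 - b$ ($t{\left(X,b \right)} = \left(-1 - b\right) - 3 = -4 - b$)
$\left(\left(\frac{t{\left(8,2 \right)}}{S} - \frac{10}{9}\right) + 143\right)^{2} = \left(\left(\frac{-4 - 2}{-64} - \frac{10}{9}\right) + 143\right)^{2} = \left(\left(\left(-4 - 2\right) \left(- \frac{1}{64}\right) - \frac{10}{9}\right) + 143\right)^{2} = \left(\left(\left(-6\right) \left(- \frac{1}{64}\right) - \frac{10}{9}\right) + 143\right)^{2} = \left(\left(\frac{3}{32} - \frac{10}{9}\right) + 143\right)^{2} = \left(- \frac{293}{288} + 143\right)^{2} = \left(\frac{40891}{288}\right)^{2} = \frac{1672073881}{82944}$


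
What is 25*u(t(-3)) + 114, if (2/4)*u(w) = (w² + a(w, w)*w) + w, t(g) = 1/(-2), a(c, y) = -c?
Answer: 89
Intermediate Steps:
t(g) = -½
u(w) = 2*w (u(w) = 2*((w² + (-w)*w) + w) = 2*((w² - w²) + w) = 2*(0 + w) = 2*w)
25*u(t(-3)) + 114 = 25*(2*(-½)) + 114 = 25*(-1) + 114 = -25 + 114 = 89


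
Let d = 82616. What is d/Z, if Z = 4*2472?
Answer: 10327/1236 ≈ 8.3552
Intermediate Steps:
Z = 9888
d/Z = 82616/9888 = 82616*(1/9888) = 10327/1236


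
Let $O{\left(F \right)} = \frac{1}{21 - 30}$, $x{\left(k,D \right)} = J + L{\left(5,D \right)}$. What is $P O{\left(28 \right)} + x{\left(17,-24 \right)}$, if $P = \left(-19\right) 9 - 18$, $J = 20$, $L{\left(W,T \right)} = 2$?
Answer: $43$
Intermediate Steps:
$P = -189$ ($P = -171 - 18 = -189$)
$x{\left(k,D \right)} = 22$ ($x{\left(k,D \right)} = 20 + 2 = 22$)
$O{\left(F \right)} = - \frac{1}{9}$ ($O{\left(F \right)} = \frac{1}{-9} = - \frac{1}{9}$)
$P O{\left(28 \right)} + x{\left(17,-24 \right)} = \left(-189\right) \left(- \frac{1}{9}\right) + 22 = 21 + 22 = 43$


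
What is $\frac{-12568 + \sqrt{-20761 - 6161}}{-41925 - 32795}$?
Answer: $\frac{1571}{9340} - \frac{i \sqrt{26922}}{74720} \approx 0.1682 - 0.0021959 i$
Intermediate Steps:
$\frac{-12568 + \sqrt{-20761 - 6161}}{-41925 - 32795} = \frac{-12568 + \sqrt{-26922}}{-74720} = \left(-12568 + i \sqrt{26922}\right) \left(- \frac{1}{74720}\right) = \frac{1571}{9340} - \frac{i \sqrt{26922}}{74720}$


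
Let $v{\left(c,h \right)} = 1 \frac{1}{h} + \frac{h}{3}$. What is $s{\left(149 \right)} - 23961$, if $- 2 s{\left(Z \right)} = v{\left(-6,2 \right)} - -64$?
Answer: $- \frac{287923}{12} \approx -23994.0$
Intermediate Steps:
$v{\left(c,h \right)} = \frac{1}{h} + \frac{h}{3}$ ($v{\left(c,h \right)} = \frac{1}{h} + h \frac{1}{3} = \frac{1}{h} + \frac{h}{3}$)
$s{\left(Z \right)} = - \frac{391}{12}$ ($s{\left(Z \right)} = - \frac{\left(\frac{1}{2} + \frac{1}{3} \cdot 2\right) - -64}{2} = - \frac{\left(\frac{1}{2} + \frac{2}{3}\right) + 64}{2} = - \frac{\frac{7}{6} + 64}{2} = \left(- \frac{1}{2}\right) \frac{391}{6} = - \frac{391}{12}$)
$s{\left(149 \right)} - 23961 = - \frac{391}{12} - 23961 = - \frac{287923}{12}$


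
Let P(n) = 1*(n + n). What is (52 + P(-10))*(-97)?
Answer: -3104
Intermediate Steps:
P(n) = 2*n (P(n) = 1*(2*n) = 2*n)
(52 + P(-10))*(-97) = (52 + 2*(-10))*(-97) = (52 - 20)*(-97) = 32*(-97) = -3104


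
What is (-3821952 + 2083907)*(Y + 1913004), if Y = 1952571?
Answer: -6718543300875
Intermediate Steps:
(-3821952 + 2083907)*(Y + 1913004) = (-3821952 + 2083907)*(1952571 + 1913004) = -1738045*3865575 = -6718543300875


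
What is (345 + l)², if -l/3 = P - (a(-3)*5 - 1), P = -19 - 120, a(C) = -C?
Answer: 646416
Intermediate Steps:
P = -139
l = 459 (l = -3*(-139 - (-1*(-3)*5 - 1)) = -3*(-139 - (3*5 - 1)) = -3*(-139 - (15 - 1)) = -3*(-139 - 1*14) = -3*(-139 - 14) = -3*(-153) = 459)
(345 + l)² = (345 + 459)² = 804² = 646416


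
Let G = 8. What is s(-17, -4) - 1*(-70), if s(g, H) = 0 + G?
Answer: 78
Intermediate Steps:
s(g, H) = 8 (s(g, H) = 0 + 8 = 8)
s(-17, -4) - 1*(-70) = 8 - 1*(-70) = 8 + 70 = 78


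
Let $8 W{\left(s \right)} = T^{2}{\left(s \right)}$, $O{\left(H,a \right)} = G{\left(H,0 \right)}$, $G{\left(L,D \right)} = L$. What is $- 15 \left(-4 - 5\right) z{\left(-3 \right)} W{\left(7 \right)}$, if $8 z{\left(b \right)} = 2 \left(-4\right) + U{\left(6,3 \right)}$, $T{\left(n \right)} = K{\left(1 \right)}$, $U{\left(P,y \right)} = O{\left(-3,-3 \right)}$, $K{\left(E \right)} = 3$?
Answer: $- \frac{13365}{64} \approx -208.83$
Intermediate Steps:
$O{\left(H,a \right)} = H$
$U{\left(P,y \right)} = -3$
$T{\left(n \right)} = 3$
$z{\left(b \right)} = - \frac{11}{8}$ ($z{\left(b \right)} = \frac{2 \left(-4\right) - 3}{8} = \frac{-8 - 3}{8} = \frac{1}{8} \left(-11\right) = - \frac{11}{8}$)
$W{\left(s \right)} = \frac{9}{8}$ ($W{\left(s \right)} = \frac{3^{2}}{8} = \frac{1}{8} \cdot 9 = \frac{9}{8}$)
$- 15 \left(-4 - 5\right) z{\left(-3 \right)} W{\left(7 \right)} = - 15 \left(-4 - 5\right) \left(- \frac{11}{8}\right) \frac{9}{8} = - 15 \left(\left(-9\right) \left(- \frac{11}{8}\right)\right) \frac{9}{8} = \left(-15\right) \frac{99}{8} \cdot \frac{9}{8} = \left(- \frac{1485}{8}\right) \frac{9}{8} = - \frac{13365}{64}$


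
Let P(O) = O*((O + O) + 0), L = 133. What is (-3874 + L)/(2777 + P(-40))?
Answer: -87/139 ≈ -0.62590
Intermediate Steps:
P(O) = 2*O**2 (P(O) = O*(2*O + 0) = O*(2*O) = 2*O**2)
(-3874 + L)/(2777 + P(-40)) = (-3874 + 133)/(2777 + 2*(-40)**2) = -3741/(2777 + 2*1600) = -3741/(2777 + 3200) = -3741/5977 = -3741*1/5977 = -87/139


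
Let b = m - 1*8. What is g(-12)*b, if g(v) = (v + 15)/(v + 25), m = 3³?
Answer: 57/13 ≈ 4.3846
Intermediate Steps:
m = 27
g(v) = (15 + v)/(25 + v)
b = 19 (b = 27 - 1*8 = 27 - 8 = 19)
g(-12)*b = ((15 - 12)/(25 - 12))*19 = (3/13)*19 = 57/13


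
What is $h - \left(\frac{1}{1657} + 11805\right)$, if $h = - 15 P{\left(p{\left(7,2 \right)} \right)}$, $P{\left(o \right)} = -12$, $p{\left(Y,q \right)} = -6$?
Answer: $- \frac{19262626}{1657} \approx -11625.0$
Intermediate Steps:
$h = 180$ ($h = \left(-15\right) \left(-12\right) = 180$)
$h - \left(\frac{1}{1657} + 11805\right) = 180 - \left(\frac{1}{1657} + 11805\right) = 180 - \frac{19560886}{1657} = - \frac{19262626}{1657}$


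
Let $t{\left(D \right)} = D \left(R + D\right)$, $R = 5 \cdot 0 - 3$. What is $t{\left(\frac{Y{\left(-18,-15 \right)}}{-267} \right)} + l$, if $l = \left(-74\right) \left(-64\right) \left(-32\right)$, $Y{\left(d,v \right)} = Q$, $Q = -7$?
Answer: $- \frac{10803996086}{71289} \approx -1.5155 \cdot 10^{5}$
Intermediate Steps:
$Y{\left(d,v \right)} = -7$
$R = -3$ ($R = 0 - 3 = -3$)
$t{\left(D \right)} = D \left(-3 + D\right)$
$l = -151552$ ($l = 4736 \left(-32\right) = -151552$)
$t{\left(\frac{Y{\left(-18,-15 \right)}}{-267} \right)} + l = - \frac{7}{-267} \left(-3 - \frac{7}{-267}\right) - 151552 = \left(-7\right) \left(- \frac{1}{267}\right) \left(-3 - - \frac{7}{267}\right) - 151552 = \frac{7 \left(-3 + \frac{7}{267}\right)}{267} - 151552 = \frac{7}{267} \left(- \frac{794}{267}\right) - 151552 = - \frac{5558}{71289} - 151552 = - \frac{10803996086}{71289}$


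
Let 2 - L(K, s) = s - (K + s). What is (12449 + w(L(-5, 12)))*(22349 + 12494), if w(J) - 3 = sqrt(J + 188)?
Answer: 433865036 + 34843*sqrt(185) ≈ 4.3434e+8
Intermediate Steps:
L(K, s) = 2 + K (L(K, s) = 2 - (s - (K + s)) = 2 - (s + (-K - s)) = 2 - (-1)*K = 2 + K)
w(J) = 3 + sqrt(188 + J) (w(J) = 3 + sqrt(J + 188) = 3 + sqrt(188 + J))
(12449 + w(L(-5, 12)))*(22349 + 12494) = (12449 + (3 + sqrt(188 + (2 - 5))))*(22349 + 12494) = (12449 + (3 + sqrt(188 - 3)))*34843 = (12449 + (3 + sqrt(185)))*34843 = (12452 + sqrt(185))*34843 = 433865036 + 34843*sqrt(185)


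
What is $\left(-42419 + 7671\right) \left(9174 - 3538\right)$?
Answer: $-195839728$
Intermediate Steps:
$\left(-42419 + 7671\right) \left(9174 - 3538\right) = - 34748 \left(9174 - 3538\right) = \left(-34748\right) 5636 = -195839728$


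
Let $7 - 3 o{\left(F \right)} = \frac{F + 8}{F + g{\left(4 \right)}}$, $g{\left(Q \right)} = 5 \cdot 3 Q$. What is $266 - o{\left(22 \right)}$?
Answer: $\frac{32446}{123} \approx 263.79$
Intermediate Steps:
$g{\left(Q \right)} = 15 Q$
$o{\left(F \right)} = \frac{7}{3} - \frac{8 + F}{3 \left(60 + F\right)}$ ($o{\left(F \right)} = \frac{7}{3} - \frac{\left(F + 8\right) \frac{1}{F + 15 \cdot 4}}{3} = \frac{7}{3} - \frac{\left(8 + F\right) \frac{1}{F + 60}}{3} = \frac{7}{3} - \frac{\left(8 + F\right) \frac{1}{60 + F}}{3} = \frac{7}{3} - \frac{\frac{1}{60 + F} \left(8 + F\right)}{3} = \frac{7}{3} - \frac{8 + F}{3 \left(60 + F\right)}$)
$266 - o{\left(22 \right)} = 266 - \frac{2 \left(206 + 3 \cdot 22\right)}{3 \left(60 + 22\right)} = 266 - \frac{2 \left(206 + 66\right)}{3 \cdot 82} = 266 - \frac{2}{3} \cdot \frac{1}{82} \cdot 272 = 266 - \frac{272}{123} = \frac{32446}{123}$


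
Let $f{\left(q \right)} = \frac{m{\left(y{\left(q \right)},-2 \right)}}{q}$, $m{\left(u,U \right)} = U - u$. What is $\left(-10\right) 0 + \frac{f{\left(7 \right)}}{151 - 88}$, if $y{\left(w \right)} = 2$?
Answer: $- \frac{4}{441} \approx -0.0090703$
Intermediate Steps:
$f{\left(q \right)} = - \frac{4}{q}$ ($f{\left(q \right)} = \frac{-2 - 2}{q} = - \frac{4}{q}$)
$\left(-10\right) 0 + \frac{f{\left(7 \right)}}{151 - 88} = \left(-10\right) 0 + \frac{\left(-4\right) \frac{1}{7}}{151 - 88} = 0 + \frac{\left(-4\right) \frac{1}{7}}{63} = 0 + \frac{1}{63} \left(- \frac{4}{7}\right) = 0 - \frac{4}{441} = - \frac{4}{441}$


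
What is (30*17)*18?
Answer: 9180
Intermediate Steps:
(30*17)*18 = 510*18 = 9180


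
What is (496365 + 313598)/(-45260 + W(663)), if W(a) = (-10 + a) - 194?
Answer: -809963/44801 ≈ -18.079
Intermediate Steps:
W(a) = -204 + a
(496365 + 313598)/(-45260 + W(663)) = (496365 + 313598)/(-45260 + (-204 + 663)) = 809963/(-45260 + 459) = 809963/(-44801) = 809963*(-1/44801) = -809963/44801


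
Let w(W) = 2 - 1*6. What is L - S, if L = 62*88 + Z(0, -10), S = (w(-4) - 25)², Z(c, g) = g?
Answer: 4605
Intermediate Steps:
w(W) = -4 (w(W) = 2 - 6 = -4)
S = 841 (S = (-4 - 25)² = (-29)² = 841)
L = 5446 (L = 62*88 - 10 = 5456 - 10 = 5446)
L - S = 5446 - 1*841 = 5446 - 841 = 4605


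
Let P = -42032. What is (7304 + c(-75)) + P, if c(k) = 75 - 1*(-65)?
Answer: -34588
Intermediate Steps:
c(k) = 140 (c(k) = 75 + 65 = 140)
(7304 + c(-75)) + P = (7304 + 140) - 42032 = 7444 - 42032 = -34588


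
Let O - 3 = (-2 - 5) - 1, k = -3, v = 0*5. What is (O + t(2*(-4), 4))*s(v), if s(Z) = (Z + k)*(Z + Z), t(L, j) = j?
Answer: 0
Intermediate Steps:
v = 0
s(Z) = 2*Z*(-3 + Z) (s(Z) = (Z - 3)*(Z + Z) = (-3 + Z)*(2*Z) = 2*Z*(-3 + Z))
O = -5 (O = 3 + ((-2 - 5) - 1) = 3 + (-7 - 1) = 3 - 8 = -5)
(O + t(2*(-4), 4))*s(v) = (-5 + 4)*(2*0*(-3 + 0)) = -2*0*(-3) = -1*0 = 0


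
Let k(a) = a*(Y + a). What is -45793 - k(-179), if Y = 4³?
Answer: -66378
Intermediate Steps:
Y = 64
k(a) = a*(64 + a)
-45793 - k(-179) = -45793 - (-179)*(64 - 179) = -45793 - (-179)*(-115) = -45793 - 1*20585 = -45793 - 20585 = -66378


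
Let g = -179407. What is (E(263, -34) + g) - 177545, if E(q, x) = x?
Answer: -356986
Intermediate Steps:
(E(263, -34) + g) - 177545 = (-34 - 179407) - 177545 = -179441 - 177545 = -356986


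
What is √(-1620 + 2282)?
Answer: √662 ≈ 25.729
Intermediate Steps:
√(-1620 + 2282) = √662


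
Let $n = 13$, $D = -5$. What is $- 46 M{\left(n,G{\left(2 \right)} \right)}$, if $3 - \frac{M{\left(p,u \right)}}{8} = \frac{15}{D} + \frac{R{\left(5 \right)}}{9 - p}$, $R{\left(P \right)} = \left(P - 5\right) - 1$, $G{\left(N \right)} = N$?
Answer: $-2116$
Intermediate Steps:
$R{\left(P \right)} = -6 + P$ ($R{\left(P \right)} = \left(-5 + P\right) - 1 = -6 + P$)
$M{\left(p,u \right)} = 48 + \frac{8}{9 - p}$ ($M{\left(p,u \right)} = 24 - 8 \left(\frac{15}{-5} + \frac{-6 + 5}{9 - p}\right) = 24 - 8 \left(15 \left(- \frac{1}{5}\right) - \frac{1}{9 - p}\right) = 24 - 8 \left(-3 - \frac{1}{9 - p}\right) = 24 + \left(24 + \frac{8}{9 - p}\right) = 48 + \frac{8}{9 - p}$)
$- 46 M{\left(n,G{\left(2 \right)} \right)} = - 46 \frac{8 \left(-55 + 6 \cdot 13\right)}{-9 + 13} = - 46 \frac{8 \left(-55 + 78\right)}{4} = - 46 \cdot 8 \cdot \frac{1}{4} \cdot 23 = \left(-46\right) 46 = -2116$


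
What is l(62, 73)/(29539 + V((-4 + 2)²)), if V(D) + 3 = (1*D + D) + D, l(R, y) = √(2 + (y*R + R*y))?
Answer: 3*√1006/29548 ≈ 0.0032203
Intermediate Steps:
l(R, y) = √(2 + 2*R*y) (l(R, y) = √(2 + (R*y + R*y)) = √(2 + 2*R*y))
V(D) = -3 + 3*D (V(D) = -3 + ((1*D + D) + D) = -3 + ((D + D) + D) = -3 + (2*D + D) = -3 + 3*D)
l(62, 73)/(29539 + V((-4 + 2)²)) = √(2 + 2*62*73)/(29539 + (-3 + 3*(-4 + 2)²)) = √(2 + 9052)/(29539 + (-3 + 3*(-2)²)) = √9054/(29539 + (-3 + 3*4)) = (3*√1006)/(29539 + (-3 + 12)) = (3*√1006)/(29539 + 9) = (3*√1006)/29548 = (3*√1006)*(1/29548) = 3*√1006/29548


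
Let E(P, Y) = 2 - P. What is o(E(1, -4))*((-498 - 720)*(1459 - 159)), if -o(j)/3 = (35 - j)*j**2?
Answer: 161506800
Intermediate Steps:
o(j) = -3*j**2*(35 - j) (o(j) = -3*(35 - j)*j**2 = -3*j**2*(35 - j))
o(E(1, -4))*((-498 - 720)*(1459 - 159)) = (3*(2 - 1*1)**2*(-35 + (2 - 1*1)))*((-498 - 720)*(1459 - 159)) = (3*(2 - 1)**2*(-35 + (2 - 1)))*(-1218*1300) = (3*1**2*(-35 + 1))*(-1583400) = (3*1*(-34))*(-1583400) = -102*(-1583400) = 161506800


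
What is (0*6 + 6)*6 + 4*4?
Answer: 52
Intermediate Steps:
(0*6 + 6)*6 + 4*4 = (0 + 6)*6 + 16 = 6*6 + 16 = 36 + 16 = 52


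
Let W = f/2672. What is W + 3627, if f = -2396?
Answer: 2422237/668 ≈ 3626.1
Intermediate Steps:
W = -599/668 (W = -2396/2672 = -2396*1/2672 = -599/668 ≈ -0.89671)
W + 3627 = -599/668 + 3627 = 2422237/668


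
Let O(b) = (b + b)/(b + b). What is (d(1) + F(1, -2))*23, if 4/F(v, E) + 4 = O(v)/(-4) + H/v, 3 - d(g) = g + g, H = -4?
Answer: 391/33 ≈ 11.848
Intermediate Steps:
O(b) = 1 (O(b) = (2*b)/((2*b)) = (2*b)*(1/(2*b)) = 1)
d(g) = 3 - 2*g (d(g) = 3 - (g + g) = 3 - 2*g)
F(v, E) = 4/(-17/4 - 4/v) (F(v, E) = 4/(-4 + (1/(-4) - 4/v)) = 4/(-4 + (1*(-¼) - 4/v)) = 4/(-4 + (-¼ - 4/v)) = 4/(-17/4 - 4/v))
(d(1) + F(1, -2))*23 = ((3 - 2*1) - 16*1/(16 + 17*1))*23 = ((3 - 2) - 16*1/(16 + 17))*23 = (1 - 16*1/33)*23 = (1 - 16*1*1/33)*23 = (1 - 16/33)*23 = (17/33)*23 = 391/33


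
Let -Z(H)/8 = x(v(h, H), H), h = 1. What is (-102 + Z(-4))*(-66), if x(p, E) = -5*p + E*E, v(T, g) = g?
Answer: 25740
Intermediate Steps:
x(p, E) = E**2 - 5*p (x(p, E) = -5*p + E**2 = E**2 - 5*p)
Z(H) = -8*H**2 + 40*H (Z(H) = -8*(H**2 - 5*H) = -8*H**2 + 40*H)
(-102 + Z(-4))*(-66) = (-102 + 8*(-4)*(5 - 1*(-4)))*(-66) = (-102 + 8*(-4)*(5 + 4))*(-66) = (-102 + 8*(-4)*9)*(-66) = (-102 - 288)*(-66) = -390*(-66) = 25740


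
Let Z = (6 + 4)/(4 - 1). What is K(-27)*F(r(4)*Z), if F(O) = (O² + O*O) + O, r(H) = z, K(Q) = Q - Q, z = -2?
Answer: 0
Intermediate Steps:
K(Q) = 0
Z = 10/3 ≈ 3.3333
r(H) = -2
F(O) = O + 2*O² (F(O) = (O² + O²) + O = 2*O² + O = O + 2*O²)
K(-27)*F(r(4)*Z) = 0*((-2*10/3)*(1 + 2*(-2*10/3))) = 0*(-20*(1 + 2*(-20/3))/3) = 0*(-20*(1 - 40/3)/3) = 0*(-20/3*(-37/3)) = 0*(740/9) = 0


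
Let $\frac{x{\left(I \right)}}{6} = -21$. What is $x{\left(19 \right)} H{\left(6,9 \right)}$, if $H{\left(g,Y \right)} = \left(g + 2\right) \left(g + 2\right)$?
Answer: $-8064$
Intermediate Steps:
$x{\left(I \right)} = -126$ ($x{\left(I \right)} = 6 \left(-21\right) = -126$)
$H{\left(g,Y \right)} = \left(2 + g\right)^{2}$ ($H{\left(g,Y \right)} = \left(2 + g\right) \left(2 + g\right) = \left(2 + g\right)^{2}$)
$x{\left(19 \right)} H{\left(6,9 \right)} = - 126 \left(2 + 6\right)^{2} = - 126 \cdot 8^{2} = \left(-126\right) 64 = -8064$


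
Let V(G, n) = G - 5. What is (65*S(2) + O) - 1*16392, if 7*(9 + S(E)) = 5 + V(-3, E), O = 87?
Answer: -118425/7 ≈ -16918.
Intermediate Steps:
V(G, n) = -5 + G
S(E) = -66/7 (S(E) = -9 + (5 + (-5 - 3))/7 = -9 + (5 - 8)/7 = -9 + (⅐)*(-3) = -9 - 3/7 = -66/7)
(65*S(2) + O) - 1*16392 = (65*(-66/7) + 87) - 1*16392 = (-4290/7 + 87) - 16392 = -3681/7 - 16392 = -118425/7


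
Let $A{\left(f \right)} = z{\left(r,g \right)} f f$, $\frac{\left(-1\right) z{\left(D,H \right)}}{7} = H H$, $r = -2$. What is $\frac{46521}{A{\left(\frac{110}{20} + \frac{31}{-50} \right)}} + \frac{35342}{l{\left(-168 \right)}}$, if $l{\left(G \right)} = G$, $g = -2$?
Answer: $- \frac{50034577}{178608} \approx -280.14$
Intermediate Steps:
$z{\left(D,H \right)} = - 7 H^{2}$ ($z{\left(D,H \right)} = - 7 H H = - 7 H^{2}$)
$A{\left(f \right)} = - 28 f^{2}$ ($A{\left(f \right)} = - 7 \left(-2\right)^{2} f f = \left(-7\right) 4 f f = - 28 f f = - 28 f^{2}$)
$\frac{46521}{A{\left(\frac{110}{20} + \frac{31}{-50} \right)}} + \frac{35342}{l{\left(-168 \right)}} = \frac{46521}{\left(-28\right) \left(\frac{110}{20} + \frac{31}{-50}\right)^{2}} + \frac{35342}{-168} = \frac{46521}{\left(-28\right) \left(110 \cdot \frac{1}{20} + 31 \left(- \frac{1}{50}\right)\right)^{2}} + 35342 \left(- \frac{1}{168}\right) = \frac{46521}{\left(-28\right) \left(\frac{11}{2} - \frac{31}{50}\right)^{2}} - \frac{17671}{84} = \frac{46521}{\left(-28\right) \left(\frac{122}{25}\right)^{2}} - \frac{17671}{84} = \frac{46521}{\left(-28\right) \frac{14884}{625}} - \frac{17671}{84} = \frac{46521}{- \frac{416752}{625}} - \frac{17671}{84} = 46521 \left(- \frac{625}{416752}\right) - \frac{17671}{84} = - \frac{29075625}{416752} - \frac{17671}{84} = - \frac{50034577}{178608}$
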